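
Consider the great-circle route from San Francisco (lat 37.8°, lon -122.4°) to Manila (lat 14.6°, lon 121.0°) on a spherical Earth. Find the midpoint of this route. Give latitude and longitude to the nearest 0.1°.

≈ lat 42.7°, lon 170.0°

Write both endpoints as unit vectors p₁, p₂ with components (cos φ cos λ, cos φ sin λ, sin φ).
The central angle between the endpoints is δ = arccos(p₁·p₂) ≈ 1.760 rad (100.8°).
Interpolate at f = 1/2 with slerp weights a = sin((1−f)δ)/sin δ ≈ 0.785, b = sin(fδ)/sin δ ≈ 0.785.
p = a·p₁ + b·p₂ ≈ (-0.723, 0.127, 0.679); φ = arcsin(p_z) ≈ 42.74°, λ = atan2(p_y, p_x) ≈ 170.01°.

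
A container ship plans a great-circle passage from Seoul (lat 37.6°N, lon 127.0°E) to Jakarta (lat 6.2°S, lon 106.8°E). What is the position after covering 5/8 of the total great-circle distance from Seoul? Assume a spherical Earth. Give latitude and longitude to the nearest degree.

≈ lat 10°N, lon 113°E

Convert each endpoint to a unit vector on the sphere (x = cos φ cos λ, y = cos φ sin λ, z = sin φ).
The central angle between the endpoints is δ = arccos(p₁·p₂) ≈ 0.832 rad (47.7°).
Interpolate at f = 5/8 with slerp weights a = sin((1−f)δ)/sin δ ≈ 0.415, b = sin(fδ)/sin δ ≈ 0.672.
p = a·p₁ + b·p₂ ≈ (-0.391, 0.902, 0.181); φ = arcsin(p_z) ≈ 10.41°, λ = atan2(p_y, p_x) ≈ 113.43°.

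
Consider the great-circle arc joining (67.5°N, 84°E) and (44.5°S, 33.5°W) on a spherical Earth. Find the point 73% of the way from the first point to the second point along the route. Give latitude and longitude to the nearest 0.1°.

From cos δ = sin φ₁ sin φ₂ + cos φ₁ cos φ₂ cos Δλ, the central angle is δ ≈ 2.455 rad (140.7°).
Interpolate at f = 0.73 with slerp weights a = sin((1−f)δ)/sin δ ≈ 0.971, b = sin(fδ)/sin δ ≈ 1.539.
p = a·p₁ + b·p₂ ≈ (0.954, -0.236, -0.182); φ = arcsin(p_z) ≈ -10.47°, λ = atan2(p_y, p_x) ≈ -13.91°.

≈ (10.5°S, 13.9°W)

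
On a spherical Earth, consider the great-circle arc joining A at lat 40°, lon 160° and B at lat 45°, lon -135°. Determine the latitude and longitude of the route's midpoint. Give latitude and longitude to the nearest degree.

From cos δ = sin φ₁ sin φ₂ + cos φ₁ cos φ₂ cos Δλ, the central angle is δ ≈ 0.818 rad (46.9°).
Interpolate at f = 1/2 with slerp weights a = sin((1−f)δ)/sin δ ≈ 0.545, b = sin(fδ)/sin δ ≈ 0.545.
p = a·p₁ + b·p₂ ≈ (-0.665, -0.130, 0.736); φ = arcsin(p_z) ≈ 47.36°, λ = atan2(p_y, p_x) ≈ -168.96°.

≈ lat 47°, lon -169°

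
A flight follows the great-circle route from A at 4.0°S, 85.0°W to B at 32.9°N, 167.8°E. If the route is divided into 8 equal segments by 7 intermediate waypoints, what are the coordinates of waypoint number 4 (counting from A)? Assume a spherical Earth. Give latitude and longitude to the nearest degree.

Convert each endpoint to a unit vector on the sphere (x = cos φ cos λ, y = cos φ sin λ, z = sin φ).
The central angle between the endpoints is δ = arccos(p₁·p₂) ≈ 1.860 rad (106.6°).
Interpolate at f = 4/8 with slerp weights a = sin((1−f)δ)/sin δ ≈ 0.837, b = sin(fδ)/sin δ ≈ 0.837.
p = a·p₁ + b·p₂ ≈ (-0.614, -0.683, 0.396); φ = arcsin(p_z) ≈ 23.33°, λ = atan2(p_y, p_x) ≈ -131.95°.

≈ 23°N, 132°W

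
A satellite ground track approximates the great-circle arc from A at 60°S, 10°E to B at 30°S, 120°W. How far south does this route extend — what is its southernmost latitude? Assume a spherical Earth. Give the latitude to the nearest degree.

≈ 70°S

The great circle lies in the plane with unit normal n̂ = (p₁ × p₂)/|p₁ × p₂|.
Here n̂_z ≈ -0.336; the vertex latitude is φ_max = arccos|n̂_z| ≈ 70.4°.
Check via Clairaut: cos φ_max = |cos φ₁| · sin C = cos(60.0°)·sin(137.8°) ≈ 0.336, again giving ≈ 70.4°.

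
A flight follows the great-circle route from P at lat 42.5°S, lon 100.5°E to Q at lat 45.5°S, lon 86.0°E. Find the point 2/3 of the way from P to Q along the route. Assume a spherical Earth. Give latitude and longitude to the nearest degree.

≈ lat 45°S, lon 91°E

The haversine formula gives a central angle δ ≈ 0.189 rad (10.8°) between the endpoints.
Interpolate at f = 2/3 with slerp weights a = sin((1−f)δ)/sin δ ≈ 0.335, b = sin(fδ)/sin δ ≈ 0.669.
p = a·p₁ + b·p₂ ≈ (-0.012, 0.711, -0.703); φ = arcsin(p_z) ≈ -44.71°, λ = atan2(p_y, p_x) ≈ 90.99°.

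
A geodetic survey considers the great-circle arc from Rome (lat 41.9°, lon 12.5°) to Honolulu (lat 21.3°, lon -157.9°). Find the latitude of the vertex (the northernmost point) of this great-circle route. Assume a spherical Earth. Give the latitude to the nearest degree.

The great circle lies in the plane with unit normal n̂ = (p₁ × p₂)/|p₁ × p₂|.
Here n̂_z ≈ -0.129; the vertex latitude is φ_max = arccos|n̂_z| ≈ 82.6°.
Check via Clairaut: cos φ_max = |cos φ₁| · sin C = cos(41.9°)·sin(10.0°) ≈ 0.129, again giving ≈ 82.6°.

≈ 83°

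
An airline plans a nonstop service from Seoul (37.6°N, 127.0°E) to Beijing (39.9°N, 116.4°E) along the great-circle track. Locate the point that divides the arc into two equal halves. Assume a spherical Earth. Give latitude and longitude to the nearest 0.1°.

≈ 38.9°N, 121.8°E

From cos δ = sin φ₁ sin φ₂ + cos φ₁ cos φ₂ cos Δλ, the central angle is δ ≈ 0.150 rad (8.6°).
Interpolate at f = 1/2 with slerp weights a = sin((1−f)δ)/sin δ ≈ 0.501, b = sin(fδ)/sin δ ≈ 0.501.
p = a·p₁ + b·p₂ ≈ (-0.410, 0.662, 0.628); φ = arcsin(p_z) ≈ 38.87°, λ = atan2(p_y, p_x) ≈ 121.79°.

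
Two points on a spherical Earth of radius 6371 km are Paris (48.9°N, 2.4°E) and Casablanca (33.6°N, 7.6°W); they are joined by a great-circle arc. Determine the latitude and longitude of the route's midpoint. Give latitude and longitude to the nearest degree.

≈ (41°N, 3°W)

Convert each endpoint to a unit vector on the sphere (x = cos φ cos λ, y = cos φ sin λ, z = sin φ).
The central angle between the endpoints is δ = arccos(p₁·p₂) ≈ 0.297 rad (17.0°).
Interpolate at f = 1/2 with slerp weights a = sin((1−f)δ)/sin δ ≈ 0.506, b = sin(fδ)/sin δ ≈ 0.506.
p = a·p₁ + b·p₂ ≈ (0.749, -0.042, 0.661); φ = arcsin(p_z) ≈ 41.36°, λ = atan2(p_y, p_x) ≈ -3.19°.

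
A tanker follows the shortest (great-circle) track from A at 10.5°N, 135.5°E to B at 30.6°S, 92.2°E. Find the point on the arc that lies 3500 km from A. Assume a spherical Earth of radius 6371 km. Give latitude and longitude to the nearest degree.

Convert each endpoint to a unit vector on the sphere (x = cos φ cos λ, y = cos φ sin λ, z = sin φ).
The central angle between the endpoints is δ = arccos(p₁·p₂) ≈ 1.020 rad (58.5°). The total great-circle distance is δ·R ≈ 1.020 × 6371 ≈ 6500 km, so the target fraction is f = 3500/6500 ≈ 0.538.
Interpolate at f ≈ 0.538 with slerp weights a = sin((1−f)δ)/sin δ ≈ 0.532, b = sin(fδ)/sin δ ≈ 0.613.
p = a·p₁ + b·p₂ ≈ (-0.394, 0.894, -0.215); φ = arcsin(p_z) ≈ -12.41°, λ = atan2(p_y, p_x) ≈ 113.76°.

≈ 12°S, 114°E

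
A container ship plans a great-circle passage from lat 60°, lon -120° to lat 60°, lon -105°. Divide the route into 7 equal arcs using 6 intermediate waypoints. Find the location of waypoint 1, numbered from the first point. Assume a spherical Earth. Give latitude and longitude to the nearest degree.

The haversine formula gives a central angle δ ≈ 0.131 rad (7.5°) between the endpoints.
Interpolate at f = 1/7 with slerp weights a = sin((1−f)δ)/sin δ ≈ 0.858, b = sin(fδ)/sin δ ≈ 0.143.
p = a·p₁ + b·p₂ ≈ (-0.233, -0.441, 0.867); φ = arcsin(p_z) ≈ 60.10°, λ = atan2(p_y, p_x) ≈ -117.87°.

≈ lat 60°, lon -118°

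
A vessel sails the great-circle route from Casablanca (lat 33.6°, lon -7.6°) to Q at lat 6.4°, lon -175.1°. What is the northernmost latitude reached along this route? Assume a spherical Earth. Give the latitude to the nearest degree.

The great circle lies in the plane with unit normal n̂ = (p₁ × p₂)/|p₁ × p₂|.
Here n̂_z ≈ -0.269; the vertex latitude is φ_max = arccos|n̂_z| ≈ 74.4°.
Check via Clairaut: cos φ_max = |cos φ₁| · sin C = cos(33.6°)·sin(18.9°) ≈ 0.269, again giving ≈ 74.4°.

≈ 74°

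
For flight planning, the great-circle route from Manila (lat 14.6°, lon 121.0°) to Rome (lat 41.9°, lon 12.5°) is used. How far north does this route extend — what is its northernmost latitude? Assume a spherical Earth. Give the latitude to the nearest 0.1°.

≈ 46.8°

The great circle lies in the plane with unit normal n̂ = (p₁ × p₂)/|p₁ × p₂|.
Here n̂_z ≈ -0.684; the vertex latitude is φ_max = arccos|n̂_z| ≈ 46.8°.
Check via Clairaut: cos φ_max = |cos φ₁| · sin C = cos(14.6°)·sin(45.0°) ≈ 0.684, again giving ≈ 46.8°.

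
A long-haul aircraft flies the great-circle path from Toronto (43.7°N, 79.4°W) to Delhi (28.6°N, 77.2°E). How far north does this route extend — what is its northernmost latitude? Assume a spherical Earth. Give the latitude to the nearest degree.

≈ 75°N

The great circle lies in the plane with unit normal n̂ = (p₁ × p₂)/|p₁ × p₂|.
Here n̂_z ≈ +0.260; the vertex latitude is φ_max = arccos|n̂_z| ≈ 74.9°.
Check via Clairaut: cos φ_max = |cos φ₁| · sin C = cos(43.7°)·sin(21.1°) ≈ 0.260, again giving ≈ 74.9°.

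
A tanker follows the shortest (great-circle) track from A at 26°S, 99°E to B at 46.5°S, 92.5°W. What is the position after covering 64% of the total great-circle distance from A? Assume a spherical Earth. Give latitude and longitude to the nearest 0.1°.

≈ 81.3°S, 142.9°W

The haversine formula gives a central angle δ ≈ 1.863 rad (106.8°) between the endpoints.
Interpolate at f = 0.64 with slerp weights a = sin((1−f)δ)/sin δ ≈ 0.649, b = sin(fδ)/sin δ ≈ 0.970.
p = a·p₁ + b·p₂ ≈ (-0.120, -0.091, -0.989); φ = arcsin(p_z) ≈ -81.31°, λ = atan2(p_y, p_x) ≈ -142.88°.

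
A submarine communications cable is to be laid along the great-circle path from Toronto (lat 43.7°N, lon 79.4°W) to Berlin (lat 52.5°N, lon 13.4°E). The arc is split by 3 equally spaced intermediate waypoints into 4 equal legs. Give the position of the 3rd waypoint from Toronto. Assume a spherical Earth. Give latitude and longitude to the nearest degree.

≈ lat 58°N, lon 10°W

From cos δ = sin φ₁ sin φ₂ + cos φ₁ cos φ₂ cos Δλ, the central angle is δ ≈ 1.016 rad (58.2°).
Interpolate at f = 3/4 with slerp weights a = sin((1−f)δ)/sin δ ≈ 0.296, b = sin(fδ)/sin δ ≈ 0.812.
p = a·p₁ + b·p₂ ≈ (0.520, -0.096, 0.849); φ = arcsin(p_z) ≈ 58.06°, λ = atan2(p_y, p_x) ≈ -10.40°.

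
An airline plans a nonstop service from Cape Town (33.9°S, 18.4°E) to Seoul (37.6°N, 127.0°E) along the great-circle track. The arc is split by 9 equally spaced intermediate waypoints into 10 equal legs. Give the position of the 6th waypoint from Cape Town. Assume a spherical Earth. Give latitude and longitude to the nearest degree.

Write both endpoints as unit vectors p₁, p₂ with components (cos φ cos λ, cos φ sin λ, sin φ).
The central angle between the endpoints is δ = arccos(p₁·p₂) ≈ 2.153 rad (123.4°).
Interpolate at f = 6/10 with slerp weights a = sin((1−f)δ)/sin δ ≈ 0.908, b = sin(fδ)/sin δ ≈ 1.151.
p = a·p₁ + b·p₂ ≈ (0.167, 0.966, 0.196); φ = arcsin(p_z) ≈ 11.28°, λ = atan2(p_y, p_x) ≈ 80.22°.

≈ 11°N, 80°E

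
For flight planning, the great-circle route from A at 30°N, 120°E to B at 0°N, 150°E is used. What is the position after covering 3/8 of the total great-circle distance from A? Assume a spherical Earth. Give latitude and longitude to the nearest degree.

Write both endpoints as unit vectors p₁, p₂ with components (cos φ cos λ, cos φ sin λ, sin φ).
The central angle between the endpoints is δ = arccos(p₁·p₂) ≈ 0.723 rad (41.4°).
Interpolate at f = 3/8 with slerp weights a = sin((1−f)δ)/sin δ ≈ 0.660, b = sin(fδ)/sin δ ≈ 0.405.
p = a·p₁ + b·p₂ ≈ (-0.636, 0.697, 0.330); φ = arcsin(p_z) ≈ 19.27°, λ = atan2(p_y, p_x) ≈ 132.38°.

≈ 19°N, 132°E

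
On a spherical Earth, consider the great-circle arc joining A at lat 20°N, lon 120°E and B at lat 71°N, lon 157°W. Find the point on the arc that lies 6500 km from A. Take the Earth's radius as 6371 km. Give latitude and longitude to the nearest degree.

≈ lat 68°N, lon 174°E

From cos δ = sin φ₁ sin φ₂ + cos φ₁ cos φ₂ cos Δλ, the central angle is δ ≈ 1.202 rad (68.9°). The total great-circle distance is δ·R ≈ 1.202 × 6371 ≈ 7657 km, so the target fraction is f = 6500/7657 ≈ 0.849.
Interpolate at f ≈ 0.849 with slerp weights a = sin((1−f)δ)/sin δ ≈ 0.194, b = sin(fδ)/sin δ ≈ 0.914.
p = a·p₁ + b·p₂ ≈ (-0.365, 0.041, 0.930); φ = arcsin(p_z) ≈ 68.46°, λ = atan2(p_y, p_x) ≈ 173.54°.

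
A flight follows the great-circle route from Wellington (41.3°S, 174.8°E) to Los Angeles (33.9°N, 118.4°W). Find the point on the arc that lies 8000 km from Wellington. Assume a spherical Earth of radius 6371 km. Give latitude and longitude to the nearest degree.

≈ (15°N, 136°W)

Convert each endpoint to a unit vector on the sphere (x = cos φ cos λ, y = cos φ sin λ, z = sin φ).
The central angle between the endpoints is δ = arccos(p₁·p₂) ≈ 1.694 rad (97.0°). The total great-circle distance is δ·R ≈ 1.694 × 6371 ≈ 10790 km, so the target fraction is f = 8000/10790 ≈ 0.741.
Interpolate at f ≈ 0.741 with slerp weights a = sin((1−f)δ)/sin δ ≈ 0.427, b = sin(fδ)/sin δ ≈ 0.958.
p = a·p₁ + b·p₂ ≈ (-0.698, -0.670, 0.252); φ = arcsin(p_z) ≈ 14.62°, λ = atan2(p_y, p_x) ≈ -136.15°.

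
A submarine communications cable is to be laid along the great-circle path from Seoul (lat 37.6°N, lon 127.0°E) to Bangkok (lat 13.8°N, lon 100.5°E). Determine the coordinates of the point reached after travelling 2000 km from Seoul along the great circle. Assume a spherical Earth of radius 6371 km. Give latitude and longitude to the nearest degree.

≈ lat 25°N, lon 111°E

The haversine formula gives a central angle δ ≈ 0.584 rad (33.5°) between the endpoints. The total great-circle distance is δ·R ≈ 0.584 × 6371 ≈ 3722 km, so the target fraction is f = 2000/3722 ≈ 0.537.
Interpolate at f ≈ 0.537 with slerp weights a = sin((1−f)δ)/sin δ ≈ 0.484, b = sin(fδ)/sin δ ≈ 0.560.
p = a·p₁ + b·p₂ ≈ (-0.330, 0.841, 0.429); φ = arcsin(p_z) ≈ 25.40°, λ = atan2(p_y, p_x) ≈ 111.42°.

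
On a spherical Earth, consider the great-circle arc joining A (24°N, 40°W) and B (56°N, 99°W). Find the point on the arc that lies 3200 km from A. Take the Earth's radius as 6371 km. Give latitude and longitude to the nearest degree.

≈ (45°N, 64°W)

Write both endpoints as unit vectors p₁, p₂ with components (cos φ cos λ, cos φ sin λ, sin φ).
The central angle between the endpoints is δ = arccos(p₁·p₂) ≈ 0.927 rad (53.1°). The total great-circle distance is δ·R ≈ 0.927 × 6371 ≈ 5905 km, so the target fraction is f = 3200/5905 ≈ 0.542.
Interpolate at f ≈ 0.542 with slerp weights a = sin((1−f)δ)/sin δ ≈ 0.515, b = sin(fδ)/sin δ ≈ 0.602.
p = a·p₁ + b·p₂ ≈ (0.308, -0.635, 0.709); φ = arcsin(p_z) ≈ 45.12°, λ = atan2(p_y, p_x) ≈ -64.13°.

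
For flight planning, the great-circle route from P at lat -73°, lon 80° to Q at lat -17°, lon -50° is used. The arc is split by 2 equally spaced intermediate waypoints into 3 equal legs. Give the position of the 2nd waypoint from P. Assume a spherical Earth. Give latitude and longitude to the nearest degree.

≈ lat -44°, lon -42°

Write both endpoints as unit vectors p₁, p₂ with components (cos φ cos λ, cos φ sin λ, sin φ).
The central angle between the endpoints is δ = arccos(p₁·p₂) ≈ 1.471 rad (84.3°).
Interpolate at f = 2/3 with slerp weights a = sin((1−f)δ)/sin δ ≈ 0.473, b = sin(fδ)/sin δ ≈ 0.835.
p = a·p₁ + b·p₂ ≈ (0.537, -0.475, -0.697); φ = arcsin(p_z) ≈ -44.16°, λ = atan2(p_y, p_x) ≈ -41.50°.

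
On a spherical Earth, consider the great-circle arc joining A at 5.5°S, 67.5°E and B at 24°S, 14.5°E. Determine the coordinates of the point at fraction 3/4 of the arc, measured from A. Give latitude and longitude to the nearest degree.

Convert each endpoint to a unit vector on the sphere (x = cos φ cos λ, y = cos φ sin λ, z = sin φ).
The central angle between the endpoints is δ = arccos(p₁·p₂) ≈ 0.944 rad (54.1°).
Interpolate at f = 3/4 with slerp weights a = sin((1−f)δ)/sin δ ≈ 0.289, b = sin(fδ)/sin δ ≈ 0.803.
p = a·p₁ + b·p₂ ≈ (0.820, 0.449, -0.354); φ = arcsin(p_z) ≈ -20.75°, λ = atan2(p_y, p_x) ≈ 28.71°.

≈ 21°S, 29°E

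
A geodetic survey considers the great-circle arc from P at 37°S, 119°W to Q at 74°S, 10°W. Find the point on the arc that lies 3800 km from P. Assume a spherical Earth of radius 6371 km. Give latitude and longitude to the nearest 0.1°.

Convert each endpoint to a unit vector on the sphere (x = cos φ cos λ, y = cos φ sin λ, z = sin φ).
The central angle between the endpoints is δ = arccos(p₁·p₂) ≈ 1.039 rad (59.5°). The total great-circle distance is δ·R ≈ 1.039 × 6371 ≈ 6621 km, so the target fraction is f = 3800/6621 ≈ 0.574.
Interpolate at f ≈ 0.574 with slerp weights a = sin((1−f)δ)/sin δ ≈ 0.497, b = sin(fδ)/sin δ ≈ 0.652.
p = a·p₁ + b·p₂ ≈ (-0.016, -0.378, -0.926); φ = arcsin(p_z) ≈ -67.75°, λ = atan2(p_y, p_x) ≈ -92.36°.

≈ 67.7°S, 92.4°W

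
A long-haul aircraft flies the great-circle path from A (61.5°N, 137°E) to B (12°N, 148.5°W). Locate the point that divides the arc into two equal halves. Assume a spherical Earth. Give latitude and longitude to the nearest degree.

Write both endpoints as unit vectors p₁, p₂ with components (cos φ cos λ, cos φ sin λ, sin φ).
The central angle between the endpoints is δ = arccos(p₁·p₂) ≈ 1.258 rad (72.1°).
Interpolate at f = 1/2 with slerp weights a = sin((1−f)δ)/sin δ ≈ 0.618, b = sin(fδ)/sin δ ≈ 0.618.
p = a·p₁ + b·p₂ ≈ (-0.732, -0.115, 0.672); φ = arcsin(p_z) ≈ 42.22°, λ = atan2(p_y, p_x) ≈ -171.08°.

≈ (42°N, 171°W)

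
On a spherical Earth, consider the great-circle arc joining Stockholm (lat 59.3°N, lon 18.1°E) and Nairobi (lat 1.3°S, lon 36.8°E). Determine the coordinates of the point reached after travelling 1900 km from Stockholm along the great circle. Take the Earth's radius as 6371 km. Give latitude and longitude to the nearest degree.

≈ lat 43°N, lon 26°E

Convert each endpoint to a unit vector on the sphere (x = cos φ cos λ, y = cos φ sin λ, z = sin φ).
The central angle between the endpoints is δ = arccos(p₁·p₂) ≈ 1.088 rad (62.4°). The total great-circle distance is δ·R ≈ 1.088 × 6371 ≈ 6934 km, so the target fraction is f = 1900/6934 ≈ 0.274.
Interpolate at f ≈ 0.274 with slerp weights a = sin((1−f)δ)/sin δ ≈ 0.802, b = sin(fδ)/sin δ ≈ 0.332.
p = a·p₁ + b·p₂ ≈ (0.655, 0.326, 0.682); φ = arcsin(p_z) ≈ 43.00°, λ = atan2(p_y, p_x) ≈ 26.46°.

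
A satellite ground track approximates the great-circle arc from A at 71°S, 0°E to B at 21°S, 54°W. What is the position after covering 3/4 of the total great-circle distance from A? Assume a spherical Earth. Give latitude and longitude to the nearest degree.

≈ 35°S, 49°W

Convert each endpoint to a unit vector on the sphere (x = cos φ cos λ, y = cos φ sin λ, z = sin φ).
The central angle between the endpoints is δ = arccos(p₁·p₂) ≈ 1.027 rad (58.8°).
Interpolate at f = 3/4 with slerp weights a = sin((1−f)δ)/sin δ ≈ 0.297, b = sin(fδ)/sin δ ≈ 0.814.
p = a·p₁ + b·p₂ ≈ (0.543, -0.615, -0.572); φ = arcsin(p_z) ≈ -34.90°, λ = atan2(p_y, p_x) ≈ -48.53°.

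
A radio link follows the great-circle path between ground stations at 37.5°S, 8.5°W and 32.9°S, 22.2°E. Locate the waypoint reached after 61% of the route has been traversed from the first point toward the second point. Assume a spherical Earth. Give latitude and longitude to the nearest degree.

≈ 36°S, 11°E

Convert each endpoint to a unit vector on the sphere (x = cos φ cos λ, y = cos φ sin λ, z = sin φ).
The central angle between the endpoints is δ = arccos(p₁·p₂) ≈ 0.443 rad (25.4°).
Interpolate at f = 0.61 with slerp weights a = sin((1−f)δ)/sin δ ≈ 0.401, b = sin(fδ)/sin δ ≈ 0.623.
p = a·p₁ + b·p₂ ≈ (0.799, 0.151, -0.582); φ = arcsin(p_z) ≈ -35.62°, λ = atan2(p_y, p_x) ≈ 10.67°.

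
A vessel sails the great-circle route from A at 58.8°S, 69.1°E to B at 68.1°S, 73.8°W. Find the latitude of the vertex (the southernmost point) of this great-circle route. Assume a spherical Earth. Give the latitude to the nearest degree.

The great circle lies in the plane with unit normal n̂ = (p₁ × p₂)/|p₁ × p₂|.
Here n̂_z ≈ -0.152; the vertex latitude is φ_max = arccos|n̂_z| ≈ 81.3°.
Check via Clairaut: cos φ_max = |cos φ₁| · sin C = cos(58.8°)·sin(163.0°) ≈ 0.152, again giving ≈ 81.3°.

≈ 81°S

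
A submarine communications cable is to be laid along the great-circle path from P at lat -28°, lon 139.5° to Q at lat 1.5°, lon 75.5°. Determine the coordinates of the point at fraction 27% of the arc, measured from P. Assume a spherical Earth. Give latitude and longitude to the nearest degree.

Write both endpoints as unit vectors p₁, p₂ with components (cos φ cos λ, cos φ sin λ, sin φ).
The central angle between the endpoints is δ = arccos(p₁·p₂) ≈ 1.187 rad (68.0°).
Interpolate at f = 0.27 with slerp weights a = sin((1−f)δ)/sin δ ≈ 0.822, b = sin(fδ)/sin δ ≈ 0.340.
p = a·p₁ + b·p₂ ≈ (-0.467, 0.800, -0.377); φ = arcsin(p_z) ≈ -22.14°, λ = atan2(p_y, p_x) ≈ 120.26°.

≈ lat -22°, lon 120°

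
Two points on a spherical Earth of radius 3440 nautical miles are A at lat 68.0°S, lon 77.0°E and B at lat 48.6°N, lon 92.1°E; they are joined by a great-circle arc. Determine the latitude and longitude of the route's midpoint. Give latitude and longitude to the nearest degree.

Convert each endpoint to a unit vector on the sphere (x = cos φ cos λ, y = cos φ sin λ, z = sin φ).
The central angle between the endpoints is δ = arccos(p₁·p₂) ≈ 2.045 rad (117.1°).
Interpolate at f = 1/2 with slerp weights a = sin((1−f)δ)/sin δ ≈ 0.959, b = sin(fδ)/sin δ ≈ 0.959.
p = a·p₁ + b·p₂ ≈ (0.058, 0.984, -0.170); φ = arcsin(p_z) ≈ -9.78°, λ = atan2(p_y, p_x) ≈ 86.65°.

≈ lat 10°S, lon 87°E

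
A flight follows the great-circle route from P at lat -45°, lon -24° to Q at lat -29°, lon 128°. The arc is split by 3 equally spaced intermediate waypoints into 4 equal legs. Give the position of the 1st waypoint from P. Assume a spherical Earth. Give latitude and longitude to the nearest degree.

The haversine formula gives a central angle δ ≈ 1.775 rad (101.7°) between the endpoints.
Interpolate at f = 1/4 with slerp weights a = sin((1−f)δ)/sin δ ≈ 0.992, b = sin(fδ)/sin δ ≈ 0.439.
p = a·p₁ + b·p₂ ≈ (0.405, 0.017, -0.914); φ = arcsin(p_z) ≈ -66.10°, λ = atan2(p_y, p_x) ≈ 2.39°.

≈ lat -66°, lon 2°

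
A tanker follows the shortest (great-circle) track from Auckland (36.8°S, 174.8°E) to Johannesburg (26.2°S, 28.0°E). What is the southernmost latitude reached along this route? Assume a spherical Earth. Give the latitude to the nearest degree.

≈ 65°S

The great circle lies in the plane with unit normal n̂ = (p₁ × p₂)/|p₁ × p₂|.
Here n̂_z ≈ -0.418; the vertex latitude is φ_max = arccos|n̂_z| ≈ 65.3°.
Check via Clairaut: cos φ_max = |cos φ₁| · sin C = cos(36.8°)·sin(148.5°) ≈ 0.418, again giving ≈ 65.3°.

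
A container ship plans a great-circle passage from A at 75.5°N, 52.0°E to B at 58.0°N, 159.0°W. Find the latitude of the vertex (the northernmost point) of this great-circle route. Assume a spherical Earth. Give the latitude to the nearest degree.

The great circle lies in the plane with unit normal n̂ = (p₁ × p₂)/|p₁ × p₂|.
Here n̂_z ≈ +0.097; the vertex latitude is φ_max = arccos|n̂_z| ≈ 84.5°.
Check via Clairaut: cos φ_max = |cos φ₁| · sin C = cos(75.5°)·sin(22.7°) ≈ 0.097, again giving ≈ 84.5°.

≈ 84°N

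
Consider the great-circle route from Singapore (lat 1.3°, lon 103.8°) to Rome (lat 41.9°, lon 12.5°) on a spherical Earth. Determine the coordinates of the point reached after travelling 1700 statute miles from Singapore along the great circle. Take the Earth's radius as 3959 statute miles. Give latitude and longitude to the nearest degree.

≈ lat 17°, lon 85°

The haversine formula gives a central angle δ ≈ 1.573 rad (90.1°) between the endpoints. The total great-circle distance is δ·R ≈ 1.573 × 3959 ≈ 6226 mi, so the target fraction is f = 1700/6226 ≈ 0.273.
Interpolate at f ≈ 0.273 with slerp weights a = sin((1−f)δ)/sin δ ≈ 0.910, b = sin(fδ)/sin δ ≈ 0.416.
p = a·p₁ + b·p₂ ≈ (0.086, 0.951, 0.299); φ = arcsin(p_z) ≈ 17.38°, λ = atan2(p_y, p_x) ≈ 84.86°.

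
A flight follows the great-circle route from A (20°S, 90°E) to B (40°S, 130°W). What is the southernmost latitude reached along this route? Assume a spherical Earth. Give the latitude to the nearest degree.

≈ 61°S

The great circle lies in the plane with unit normal n̂ = (p₁ × p₂)/|p₁ × p₂|.
Here n̂_z ≈ +0.490; the vertex latitude is φ_max = arccos|n̂_z| ≈ 60.6°.
Check via Clairaut: cos φ_max = |cos φ₁| · sin C = cos(20.0°)·sin(148.5°) ≈ 0.490, again giving ≈ 60.6°.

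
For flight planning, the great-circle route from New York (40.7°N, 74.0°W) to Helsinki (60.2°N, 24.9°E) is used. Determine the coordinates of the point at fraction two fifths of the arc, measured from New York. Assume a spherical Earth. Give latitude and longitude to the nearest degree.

The haversine formula gives a central angle δ ≈ 1.038 rad (59.5°) between the endpoints.
Interpolate at f = 2/5 with slerp weights a = sin((1−f)δ)/sin δ ≈ 0.677, b = sin(fδ)/sin δ ≈ 0.468.
p = a·p₁ + b·p₂ ≈ (0.353, -0.396, 0.848); φ = arcsin(p_z) ≈ 58.00°, λ = atan2(p_y, p_x) ≈ -48.28°.

≈ 58°N, 48°W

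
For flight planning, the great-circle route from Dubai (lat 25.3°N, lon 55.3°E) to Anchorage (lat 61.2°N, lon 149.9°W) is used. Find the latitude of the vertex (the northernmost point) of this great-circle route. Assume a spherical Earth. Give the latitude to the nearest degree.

The great circle lies in the plane with unit normal n̂ = (p₁ × p₂)/|p₁ × p₂|.
Here n̂_z ≈ +0.185; the vertex latitude is φ_max = arccos|n̂_z| ≈ 79.3°.

≈ 79°N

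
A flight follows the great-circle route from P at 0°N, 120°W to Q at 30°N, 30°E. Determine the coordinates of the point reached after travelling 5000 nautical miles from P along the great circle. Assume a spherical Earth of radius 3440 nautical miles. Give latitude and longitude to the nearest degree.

≈ 49°N, 40°W

Write both endpoints as unit vectors p₁, p₂ with components (cos φ cos λ, cos φ sin λ, sin φ).
The central angle between the endpoints is δ = arccos(p₁·p₂) ≈ 2.419 rad (138.6°). The total great-circle distance is δ·R ≈ 2.419 × 3440 ≈ 8321 nmi, so the target fraction is f = 5000/8321 ≈ 0.601.
Interpolate at f ≈ 0.601 with slerp weights a = sin((1−f)δ)/sin δ ≈ 1.243, b = sin(fδ)/sin δ ≈ 1.501.
p = a·p₁ + b·p₂ ≈ (0.505, -0.426, 0.751); φ = arcsin(p_z) ≈ 48.65°, λ = atan2(p_y, p_x) ≈ -40.20°.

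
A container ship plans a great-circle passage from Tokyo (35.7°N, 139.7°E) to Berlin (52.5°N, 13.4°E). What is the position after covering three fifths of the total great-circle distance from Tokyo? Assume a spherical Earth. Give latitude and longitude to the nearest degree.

Convert each endpoint to a unit vector on the sphere (x = cos φ cos λ, y = cos φ sin λ, z = sin φ).
The central angle between the endpoints is δ = arccos(p₁·p₂) ≈ 1.400 rad (80.2°).
Interpolate at f = 3/5 with slerp weights a = sin((1−f)δ)/sin δ ≈ 0.539, b = sin(fδ)/sin δ ≈ 0.756.
p = a·p₁ + b·p₂ ≈ (0.114, 0.390, 0.914); φ = arcsin(p_z) ≈ 66.05°, λ = atan2(p_y, p_x) ≈ 73.74°.

≈ (66°N, 74°E)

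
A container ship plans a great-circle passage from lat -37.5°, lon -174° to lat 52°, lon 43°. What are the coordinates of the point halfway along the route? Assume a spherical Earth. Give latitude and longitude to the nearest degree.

≈ lat 21°, lon 135°

The haversine formula gives a central angle δ ≈ 2.626 rad (150.4°) between the endpoints.
Interpolate at f = 1/2 with slerp weights a = sin((1−f)δ)/sin δ ≈ 1.960, b = sin(fδ)/sin δ ≈ 1.960.
p = a·p₁ + b·p₂ ≈ (-0.664, 0.660, 0.351); φ = arcsin(p_z) ≈ 20.56°, λ = atan2(p_y, p_x) ≈ 135.15°.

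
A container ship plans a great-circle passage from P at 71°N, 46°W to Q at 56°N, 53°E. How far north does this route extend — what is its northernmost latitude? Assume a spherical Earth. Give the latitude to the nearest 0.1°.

The great circle lies in the plane with unit normal n̂ = (p₁ × p₂)/|p₁ × p₂|.
Here n̂_z ≈ +0.274; the vertex latitude is φ_max = arccos|n̂_z| ≈ 74.1°.

≈ 74.1°N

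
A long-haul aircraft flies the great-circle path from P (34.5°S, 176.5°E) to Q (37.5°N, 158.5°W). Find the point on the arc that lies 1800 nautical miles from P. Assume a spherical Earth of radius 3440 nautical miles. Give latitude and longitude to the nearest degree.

The haversine formula gives a central angle δ ≈ 1.320 rad (75.7°) between the endpoints. The total great-circle distance is δ·R ≈ 1.320 × 3440 ≈ 4542 nmi, so the target fraction is f = 1800/4542 ≈ 0.396.
Interpolate at f ≈ 0.396 with slerp weights a = sin((1−f)δ)/sin δ ≈ 0.738, b = sin(fδ)/sin δ ≈ 0.516.
p = a·p₁ + b·p₂ ≈ (-0.988, -0.113, -0.104); φ = arcsin(p_z) ≈ -5.98°, λ = atan2(p_y, p_x) ≈ -173.49°.

≈ (6°S, 173°W)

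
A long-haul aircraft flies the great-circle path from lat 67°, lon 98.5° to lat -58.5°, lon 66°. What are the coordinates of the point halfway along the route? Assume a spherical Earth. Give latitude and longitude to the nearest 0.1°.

The haversine formula gives a central angle δ ≈ 2.230 rad (127.8°) between the endpoints.
Interpolate at f = 1/2 with slerp weights a = sin((1−f)δ)/sin δ ≈ 1.136, b = sin(fδ)/sin δ ≈ 1.136.
p = a·p₁ + b·p₂ ≈ (0.176, 0.981, 0.077); φ = arcsin(p_z) ≈ 4.42°, λ = atan2(p_y, p_x) ≈ 79.84°.

≈ lat 4.4°, lon 79.8°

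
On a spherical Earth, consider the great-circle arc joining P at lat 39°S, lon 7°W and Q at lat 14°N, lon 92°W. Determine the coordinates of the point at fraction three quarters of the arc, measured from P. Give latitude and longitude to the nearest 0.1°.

Convert each endpoint to a unit vector on the sphere (x = cos φ cos λ, y = cos φ sin λ, z = sin φ).
The central angle between the endpoints is δ = arccos(p₁·p₂) ≈ 1.657 rad (95.0°).
Interpolate at f = 3/4 with slerp weights a = sin((1−f)δ)/sin δ ≈ 0.404, b = sin(fδ)/sin δ ≈ 0.950.
p = a·p₁ + b·p₂ ≈ (0.280, -0.960, -0.024); φ = arcsin(p_z) ≈ -1.40°, λ = atan2(p_y, p_x) ≈ -73.76°.

≈ lat 1.4°S, lon 73.8°W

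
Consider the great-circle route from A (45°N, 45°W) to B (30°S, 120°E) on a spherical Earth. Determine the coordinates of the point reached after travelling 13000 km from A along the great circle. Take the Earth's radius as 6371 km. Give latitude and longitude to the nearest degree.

From cos δ = sin φ₁ sin φ₂ + cos φ₁ cos φ₂ cos Δλ, the central angle is δ ≈ 2.809 rad (160.9°). The total great-circle distance is δ·R ≈ 2.809 × 6371 ≈ 17893 km, so the target fraction is f = 13000/17893 ≈ 0.727.
Interpolate at f ≈ 0.727 with slerp weights a = sin((1−f)δ)/sin δ ≈ 2.125, b = sin(fδ)/sin δ ≈ 2.728.
p = a·p₁ + b·p₂ ≈ (-0.119, 0.983, 0.139); φ = arcsin(p_z) ≈ 7.99°, λ = atan2(p_y, p_x) ≈ 96.87°.

≈ (8°N, 97°E)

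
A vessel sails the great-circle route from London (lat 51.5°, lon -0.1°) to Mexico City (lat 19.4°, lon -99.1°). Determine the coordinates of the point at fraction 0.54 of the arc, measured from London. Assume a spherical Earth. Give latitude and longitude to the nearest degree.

≈ lat 45°, lon -67°

Convert each endpoint to a unit vector on the sphere (x = cos φ cos λ, y = cos φ sin λ, z = sin φ).
The central angle between the endpoints is δ = arccos(p₁·p₂) ≈ 1.402 rad (80.3°).
Interpolate at f = 0.54 with slerp weights a = sin((1−f)δ)/sin δ ≈ 0.610, b = sin(fδ)/sin δ ≈ 0.697.
p = a·p₁ + b·p₂ ≈ (0.276, -0.650, 0.709); φ = arcsin(p_z) ≈ 45.12°, λ = atan2(p_y, p_x) ≈ -67.00°.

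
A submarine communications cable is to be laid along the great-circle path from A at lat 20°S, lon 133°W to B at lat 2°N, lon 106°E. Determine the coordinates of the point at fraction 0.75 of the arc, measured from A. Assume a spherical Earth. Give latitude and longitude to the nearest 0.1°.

Convert each endpoint to a unit vector on the sphere (x = cos φ cos λ, y = cos φ sin λ, z = sin φ).
The central angle between the endpoints is δ = arccos(p₁·p₂) ≈ 2.089 rad (119.7°).
Interpolate at f = 0.75 with slerp weights a = sin((1−f)δ)/sin δ ≈ 0.574, b = sin(fδ)/sin δ ≈ 1.151.
p = a·p₁ + b·p₂ ≈ (-0.685, 0.711, -0.156); φ = arcsin(p_z) ≈ -8.99°, λ = atan2(p_y, p_x) ≈ 133.93°.

≈ lat 9.0°S, lon 133.9°E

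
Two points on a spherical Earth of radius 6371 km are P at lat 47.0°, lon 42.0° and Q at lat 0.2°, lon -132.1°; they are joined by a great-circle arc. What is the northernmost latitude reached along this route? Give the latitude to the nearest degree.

≈ 85°

The great circle lies in the plane with unit normal n̂ = (p₁ × p₂)/|p₁ × p₂|.
Here n̂_z ≈ -0.095; the vertex latitude is φ_max = arccos|n̂_z| ≈ 84.5°.
Check via Clairaut: cos φ_max = |cos φ₁| · sin C = cos(47.0°)·sin(8.0°) ≈ 0.095, again giving ≈ 84.5°.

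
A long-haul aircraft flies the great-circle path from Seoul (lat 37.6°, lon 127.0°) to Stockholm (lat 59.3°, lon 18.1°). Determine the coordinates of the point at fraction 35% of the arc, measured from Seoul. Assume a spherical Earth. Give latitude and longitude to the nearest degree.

The haversine formula gives a central angle δ ≈ 1.166 rad (66.8°) between the endpoints.
Interpolate at f = 0.35 with slerp weights a = sin((1−f)δ)/sin δ ≈ 0.748, b = sin(fδ)/sin δ ≈ 0.432.
p = a·p₁ + b·p₂ ≈ (-0.147, 0.542, 0.828); φ = arcsin(p_z) ≈ 55.85°, λ = atan2(p_y, p_x) ≈ 105.19°.

≈ lat 56°, lon 105°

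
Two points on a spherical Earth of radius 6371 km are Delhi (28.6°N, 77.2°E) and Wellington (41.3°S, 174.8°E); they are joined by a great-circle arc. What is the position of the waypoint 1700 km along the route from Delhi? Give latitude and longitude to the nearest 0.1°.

Convert each endpoint to a unit vector on the sphere (x = cos φ cos λ, y = cos φ sin λ, z = sin φ).
The central angle between the endpoints is δ = arccos(p₁·p₂) ≈ 1.986 rad (113.8°). The total great-circle distance is δ·R ≈ 1.986 × 6371 ≈ 12651 km, so the target fraction is f = 1700/12651 ≈ 0.134.
Interpolate at f ≈ 0.134 with slerp weights a = sin((1−f)δ)/sin δ ≈ 1.081, b = sin(fδ)/sin δ ≈ 0.288.
p = a·p₁ + b·p₂ ≈ (-0.005, 0.945, 0.327); φ = arcsin(p_z) ≈ 19.10°, λ = atan2(p_y, p_x) ≈ 90.32°.

≈ 19.1°N, 90.3°E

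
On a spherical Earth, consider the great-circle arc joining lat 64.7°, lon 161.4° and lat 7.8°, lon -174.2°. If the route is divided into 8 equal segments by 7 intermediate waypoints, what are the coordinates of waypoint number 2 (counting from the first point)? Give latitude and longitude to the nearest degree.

≈ lat 51°, lon 173°

Convert each endpoint to a unit vector on the sphere (x = cos φ cos λ, y = cos φ sin λ, z = sin φ).
The central angle between the endpoints is δ = arccos(p₁·p₂) ≈ 1.038 rad (59.5°).
Interpolate at f = 2/8 with slerp weights a = sin((1−f)δ)/sin δ ≈ 0.815, b = sin(fδ)/sin δ ≈ 0.298.
p = a·p₁ + b·p₂ ≈ (-0.624, 0.081, 0.777); φ = arcsin(p_z) ≈ 51.02°, λ = atan2(p_y, p_x) ≈ 172.57°.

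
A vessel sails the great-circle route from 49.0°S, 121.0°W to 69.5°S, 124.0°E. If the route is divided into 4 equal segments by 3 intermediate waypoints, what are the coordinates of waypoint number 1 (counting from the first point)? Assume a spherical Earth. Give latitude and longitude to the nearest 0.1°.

Write both endpoints as unit vectors p₁, p₂ with components (cos φ cos λ, cos φ sin λ, sin φ).
The central angle between the endpoints is δ = arccos(p₁·p₂) ≈ 0.915 rad (52.4°).
Interpolate at f = 1/4 with slerp weights a = sin((1−f)δ)/sin δ ≈ 0.799, b = sin(fδ)/sin δ ≈ 0.286.
p = a·p₁ + b·p₂ ≈ (-0.326, -0.367, -0.871); φ = arcsin(p_z) ≈ -60.62°, λ = atan2(p_y, p_x) ≈ -131.67°.

≈ 60.6°S, 131.7°W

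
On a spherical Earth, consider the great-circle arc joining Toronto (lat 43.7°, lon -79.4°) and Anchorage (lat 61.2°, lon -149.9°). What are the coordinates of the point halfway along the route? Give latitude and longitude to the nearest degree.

≈ lat 58°, lon -107°

The haversine formula gives a central angle δ ≈ 0.765 rad (43.8°) between the endpoints.
Interpolate at f = 1/2 with slerp weights a = sin((1−f)δ)/sin δ ≈ 0.539, b = sin(fδ)/sin δ ≈ 0.539.
p = a·p₁ + b·p₂ ≈ (-0.153, -0.513, 0.845); φ = arcsin(p_z) ≈ 57.62°, λ = atan2(p_y, p_x) ≈ -106.60°.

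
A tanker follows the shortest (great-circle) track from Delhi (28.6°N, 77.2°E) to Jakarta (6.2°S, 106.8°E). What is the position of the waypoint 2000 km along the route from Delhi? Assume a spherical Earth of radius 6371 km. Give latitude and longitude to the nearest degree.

≈ 15°N, 90°E

Write both endpoints as unit vectors p₁, p₂ with components (cos φ cos λ, cos φ sin λ, sin φ).
The central angle between the endpoints is δ = arccos(p₁·p₂) ≈ 0.785 rad (45.0°). The total great-circle distance is δ·R ≈ 0.785 × 6371 ≈ 5003 km, so the target fraction is f = 2000/5003 ≈ 0.400.
Interpolate at f ≈ 0.400 with slerp weights a = sin((1−f)δ)/sin δ ≈ 0.642, b = sin(fδ)/sin δ ≈ 0.437.
p = a·p₁ + b·p₂ ≈ (-0.001, 0.966, 0.260); φ = arcsin(p_z) ≈ 15.09°, λ = atan2(p_y, p_x) ≈ 90.03°.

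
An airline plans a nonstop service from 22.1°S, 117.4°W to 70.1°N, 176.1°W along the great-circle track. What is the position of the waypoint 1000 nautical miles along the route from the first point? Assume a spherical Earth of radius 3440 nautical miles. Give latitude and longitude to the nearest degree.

Write both endpoints as unit vectors p₁, p₂ with components (cos φ cos λ, cos φ sin λ, sin φ).
The central angle between the endpoints is δ = arccos(p₁·p₂) ≈ 1.762 rad (100.9°). The total great-circle distance is δ·R ≈ 1.762 × 3440 ≈ 6061 nmi, so the target fraction is f = 1000/6061 ≈ 0.165.
Interpolate at f ≈ 0.165 with slerp weights a = sin((1−f)δ)/sin δ ≈ 1.013, b = sin(fδ)/sin δ ≈ 0.292.
p = a·p₁ + b·p₂ ≈ (-0.531, -0.840, -0.107); φ = arcsin(p_z) ≈ -6.13°, λ = atan2(p_y, p_x) ≈ -122.30°.

≈ 6°S, 122°W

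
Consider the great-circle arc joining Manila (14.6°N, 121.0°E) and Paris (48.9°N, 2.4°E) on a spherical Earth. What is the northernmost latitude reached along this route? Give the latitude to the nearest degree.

≈ 56°N

The great circle lies in the plane with unit normal n̂ = (p₁ × p₂)/|p₁ × p₂|.
Here n̂_z ≈ -0.562; the vertex latitude is φ_max = arccos|n̂_z| ≈ 55.8°.
Check via Clairaut: cos φ_max = |cos φ₁| · sin C = cos(14.6°)·sin(35.5°) ≈ 0.562, again giving ≈ 55.8°.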